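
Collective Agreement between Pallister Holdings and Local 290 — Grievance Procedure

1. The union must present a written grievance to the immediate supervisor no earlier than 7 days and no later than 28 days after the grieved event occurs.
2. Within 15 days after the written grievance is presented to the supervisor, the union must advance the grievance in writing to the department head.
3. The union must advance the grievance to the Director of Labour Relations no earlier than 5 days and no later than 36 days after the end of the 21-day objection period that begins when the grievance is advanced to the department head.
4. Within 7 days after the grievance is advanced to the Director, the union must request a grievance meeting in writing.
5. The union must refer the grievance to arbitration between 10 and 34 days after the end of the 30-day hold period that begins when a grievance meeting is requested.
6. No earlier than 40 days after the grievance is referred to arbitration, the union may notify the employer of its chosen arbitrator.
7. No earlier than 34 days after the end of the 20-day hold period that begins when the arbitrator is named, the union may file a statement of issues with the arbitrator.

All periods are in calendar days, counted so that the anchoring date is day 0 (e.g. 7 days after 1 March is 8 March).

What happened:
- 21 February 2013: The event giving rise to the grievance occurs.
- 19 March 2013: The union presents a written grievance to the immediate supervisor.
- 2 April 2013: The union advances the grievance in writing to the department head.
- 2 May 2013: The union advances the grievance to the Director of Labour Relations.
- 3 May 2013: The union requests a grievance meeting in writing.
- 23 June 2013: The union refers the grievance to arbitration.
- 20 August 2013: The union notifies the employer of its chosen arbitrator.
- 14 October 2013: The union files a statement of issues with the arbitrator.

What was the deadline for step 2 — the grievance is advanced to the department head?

Step 2 runs from 19 March 2013, when the written grievance is presented to the supervisor. 15 days after 19 March 2013 is 3 April 2013.

3 April 2013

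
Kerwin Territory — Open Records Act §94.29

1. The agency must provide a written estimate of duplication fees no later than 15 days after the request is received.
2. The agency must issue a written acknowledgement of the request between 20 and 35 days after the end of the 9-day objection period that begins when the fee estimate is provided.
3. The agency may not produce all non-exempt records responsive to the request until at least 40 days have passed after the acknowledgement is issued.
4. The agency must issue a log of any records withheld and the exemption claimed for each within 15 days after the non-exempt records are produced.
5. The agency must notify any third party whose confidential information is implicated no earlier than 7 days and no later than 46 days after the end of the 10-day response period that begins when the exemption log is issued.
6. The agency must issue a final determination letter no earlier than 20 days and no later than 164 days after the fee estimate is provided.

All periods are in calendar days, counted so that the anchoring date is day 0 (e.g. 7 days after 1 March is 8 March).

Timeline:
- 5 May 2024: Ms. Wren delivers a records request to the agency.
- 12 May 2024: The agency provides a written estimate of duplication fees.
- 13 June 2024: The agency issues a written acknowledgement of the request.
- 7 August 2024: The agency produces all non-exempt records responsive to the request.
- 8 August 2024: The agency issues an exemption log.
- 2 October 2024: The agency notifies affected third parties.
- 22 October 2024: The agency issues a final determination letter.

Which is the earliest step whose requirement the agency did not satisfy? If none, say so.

Step 1: 15 days after 5 May 2024 (when the request is received) is 20 May 2024; 12 May 2024 is within that limit.
Step 2: the window is 20–35 days after 21 May 2024 (end of the 9-day objection period, which began when the fee estimate is provided on 12 May 2024), so 10 June 2024 through 25 June 2024; done 13 June 2024 — within the window.
Step 3: the earliest permitted date is 40 days after 13 June 2024 (when the acknowledgement is issued), i.e. 23 July 2024; 7 August 2024 is on or after that date.
Step 4: 15 days after 7 August 2024 (when the non-exempt records are produced) is 22 August 2024; done 8 August 2024 — timely.
Step 5: the window is 7–46 days after 18 August 2024 (end of the 10-day response period, which began when the exemption log is issued on 8 August 2024), so 25 August 2024 through 3 October 2024; done 2 October 2024, which is between those dates.
Step 6: the window is 20–164 days after 12 May 2024 (when the fee estimate is provided), so 1 June 2024 through 23 October 2024; 22 October 2024 falls inside that range.

None — every step was satisfied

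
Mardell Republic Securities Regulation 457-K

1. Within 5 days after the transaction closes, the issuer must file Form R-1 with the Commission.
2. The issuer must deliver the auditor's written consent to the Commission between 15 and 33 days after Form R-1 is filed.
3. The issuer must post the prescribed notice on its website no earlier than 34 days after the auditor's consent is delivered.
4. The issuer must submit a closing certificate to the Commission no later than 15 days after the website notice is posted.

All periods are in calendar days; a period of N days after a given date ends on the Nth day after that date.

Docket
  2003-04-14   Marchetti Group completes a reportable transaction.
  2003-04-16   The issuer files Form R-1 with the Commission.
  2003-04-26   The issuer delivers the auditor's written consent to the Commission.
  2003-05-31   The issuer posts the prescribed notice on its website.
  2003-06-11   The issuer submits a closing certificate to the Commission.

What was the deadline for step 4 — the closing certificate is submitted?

Step 4 runs from 2003-05-31, when the website notice is posted. 15 days after 2003-05-31 is 2003-06-15.

2003-06-15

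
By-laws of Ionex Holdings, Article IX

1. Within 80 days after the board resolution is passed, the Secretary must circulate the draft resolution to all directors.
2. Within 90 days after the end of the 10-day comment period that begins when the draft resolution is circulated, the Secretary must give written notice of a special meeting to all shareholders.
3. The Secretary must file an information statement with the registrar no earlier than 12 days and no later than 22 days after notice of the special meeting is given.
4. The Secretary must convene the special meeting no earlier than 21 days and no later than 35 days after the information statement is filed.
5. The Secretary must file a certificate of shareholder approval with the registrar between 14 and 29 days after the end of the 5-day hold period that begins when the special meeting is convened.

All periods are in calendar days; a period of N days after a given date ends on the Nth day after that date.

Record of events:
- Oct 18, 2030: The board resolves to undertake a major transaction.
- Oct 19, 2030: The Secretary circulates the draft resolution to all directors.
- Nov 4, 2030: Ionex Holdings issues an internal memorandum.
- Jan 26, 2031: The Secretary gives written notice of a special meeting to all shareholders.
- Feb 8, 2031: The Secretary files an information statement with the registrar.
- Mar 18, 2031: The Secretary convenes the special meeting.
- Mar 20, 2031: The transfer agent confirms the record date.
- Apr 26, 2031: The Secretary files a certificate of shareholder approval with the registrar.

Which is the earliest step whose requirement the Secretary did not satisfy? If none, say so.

Step 1 — counting 80 days from Oct 18, 2030 (when the board resolution is passed) gives a deadline of Jan 6, 2031; Oct 19, 2030 is within that limit.
Step 2 — counting 90 days from Oct 29, 2030 (end of the 10-day comment period, which began when the draft resolution is circulated on Oct 19, 2030) gives a deadline of Jan 27, 2031; Jan 26, 2031 is within that limit.
Step 3 — 12 and 22 days from Jan 26, 2031 (when notice of the special meeting is given) are Feb 7, 2031 and Feb 17, 2031 respectively; done Feb 8, 2031, which is between those dates.
Step 4 — 21 and 35 days from Feb 8, 2031 (when the information statement is filed) are Mar 1, 2031 and Mar 15, 2031 respectively; Mar 18, 2031 is 3 days past the end of the window.
The analysis stops there.

Step 4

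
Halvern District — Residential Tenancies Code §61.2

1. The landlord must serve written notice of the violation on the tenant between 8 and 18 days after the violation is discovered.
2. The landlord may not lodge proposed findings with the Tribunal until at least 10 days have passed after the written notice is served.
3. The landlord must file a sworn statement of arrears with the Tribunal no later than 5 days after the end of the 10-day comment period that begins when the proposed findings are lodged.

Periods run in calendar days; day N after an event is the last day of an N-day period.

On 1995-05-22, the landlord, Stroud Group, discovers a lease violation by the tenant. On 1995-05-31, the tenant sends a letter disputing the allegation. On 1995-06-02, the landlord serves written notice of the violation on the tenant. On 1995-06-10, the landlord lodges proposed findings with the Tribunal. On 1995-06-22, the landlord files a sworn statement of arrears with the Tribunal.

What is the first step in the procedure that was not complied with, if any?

(1) the permitted window runs from 1995-05-22 + 8 = 1995-05-30 to 1995-05-22 + 18 = 1995-06-09; 1995-06-02 falls inside that range.
(2) permitted from 1995-06-02 + 10 days = 1995-06-12 onward; done 1995-06-10 — 2 days too early.

Step 2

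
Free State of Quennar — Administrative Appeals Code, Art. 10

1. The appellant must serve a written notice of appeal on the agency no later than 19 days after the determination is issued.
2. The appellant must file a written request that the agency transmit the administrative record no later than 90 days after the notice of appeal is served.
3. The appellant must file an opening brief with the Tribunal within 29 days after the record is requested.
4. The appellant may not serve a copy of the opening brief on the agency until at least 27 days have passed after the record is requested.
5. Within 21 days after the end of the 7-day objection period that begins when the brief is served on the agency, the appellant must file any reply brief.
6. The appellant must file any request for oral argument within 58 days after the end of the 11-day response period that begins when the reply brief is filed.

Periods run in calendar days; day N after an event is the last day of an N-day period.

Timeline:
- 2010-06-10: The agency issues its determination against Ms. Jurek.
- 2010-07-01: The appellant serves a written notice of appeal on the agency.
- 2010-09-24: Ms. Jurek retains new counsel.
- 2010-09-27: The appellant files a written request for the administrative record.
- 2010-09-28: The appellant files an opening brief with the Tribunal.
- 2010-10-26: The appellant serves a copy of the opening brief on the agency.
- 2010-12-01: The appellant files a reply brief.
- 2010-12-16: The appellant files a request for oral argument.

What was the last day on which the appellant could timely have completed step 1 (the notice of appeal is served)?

2010-06-29

Step 1 runs from 2010-06-10, when the determination is issued. 19 days after 2010-06-10 is 2010-06-29.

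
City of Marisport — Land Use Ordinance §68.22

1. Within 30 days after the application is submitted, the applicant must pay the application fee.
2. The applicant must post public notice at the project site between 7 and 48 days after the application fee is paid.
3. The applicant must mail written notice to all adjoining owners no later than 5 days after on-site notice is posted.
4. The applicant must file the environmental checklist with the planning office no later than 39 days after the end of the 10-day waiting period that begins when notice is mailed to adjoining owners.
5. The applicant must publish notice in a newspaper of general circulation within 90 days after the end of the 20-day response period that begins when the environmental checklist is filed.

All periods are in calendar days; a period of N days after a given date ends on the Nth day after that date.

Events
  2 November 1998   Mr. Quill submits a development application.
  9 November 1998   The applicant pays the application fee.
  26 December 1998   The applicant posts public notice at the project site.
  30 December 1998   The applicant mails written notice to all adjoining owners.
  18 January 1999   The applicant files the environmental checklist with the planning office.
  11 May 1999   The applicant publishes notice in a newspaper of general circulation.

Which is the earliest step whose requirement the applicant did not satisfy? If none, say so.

(1) due by 2 November 1998 + 30 days = 2 December 1998; completed 9 November 1998, before the deadline.
(2) the permitted window runs from 9 November 1998 + 7 = 16 November 1998 to 9 November 1998 + 48 = 27 December 1998; 26 December 1998 falls inside that range.
(3) due by 26 December 1998 + 5 days = 31 December 1998; completed 30 December 1998, before the deadline.
(4) due by 9 January 1999 + 39 days = 17 February 1999; 18 January 1999 is within that limit.
(5) due by 7 February 1999 + 90 days = 8 May 1999; not done until 11 May 1999, 3 days after the deadline.

Step 5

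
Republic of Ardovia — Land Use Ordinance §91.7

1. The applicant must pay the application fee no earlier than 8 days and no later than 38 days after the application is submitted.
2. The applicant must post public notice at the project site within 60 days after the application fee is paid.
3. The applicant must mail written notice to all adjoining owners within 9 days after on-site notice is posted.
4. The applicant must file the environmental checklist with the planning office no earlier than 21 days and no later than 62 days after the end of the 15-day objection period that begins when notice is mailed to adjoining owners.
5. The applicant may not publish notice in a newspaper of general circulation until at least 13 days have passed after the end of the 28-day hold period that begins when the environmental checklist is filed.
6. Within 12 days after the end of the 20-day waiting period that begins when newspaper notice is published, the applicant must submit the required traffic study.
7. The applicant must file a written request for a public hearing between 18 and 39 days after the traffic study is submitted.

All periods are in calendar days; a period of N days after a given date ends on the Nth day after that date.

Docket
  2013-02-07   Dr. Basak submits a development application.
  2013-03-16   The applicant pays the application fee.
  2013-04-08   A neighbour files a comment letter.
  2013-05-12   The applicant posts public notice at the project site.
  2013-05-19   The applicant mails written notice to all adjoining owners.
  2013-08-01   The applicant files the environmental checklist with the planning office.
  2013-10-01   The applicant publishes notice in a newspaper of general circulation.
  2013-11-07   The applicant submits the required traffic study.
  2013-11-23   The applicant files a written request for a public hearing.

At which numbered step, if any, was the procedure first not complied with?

Step 6

Step 1: the window is 8–38 days after 2013-02-07 (when the application is submitted), so 2013-02-15 through 2013-03-17; done 2013-03-16, which is between those dates.
Step 2: 60 days after 2013-03-16 (when the application fee is paid) is 2013-05-15; done 2013-05-12 — timely.
Step 3: 9 days after 2013-05-12 (when on-site notice is posted) is 2013-05-21; completed 2013-05-19, before the deadline.
Step 4: the window is 21–62 days after 2013-06-03 (end of the 15-day objection period, which began when notice is mailed to adjoining owners on 2013-05-19), so 2013-06-24 through 2013-08-04; done 2013-08-01, which is between those dates.
Step 5: the earliest permitted date is 13 days after 2013-08-29 (end of the 28-day hold period, which began when the environmental checklist is filed on 2013-08-01), i.e. 2013-09-11; done 2013-10-01 — permitted.
Step 6: 12 days after 2013-10-21 (end of the 20-day waiting period, which began when newspaper notice is published on 2013-10-01) is 2013-11-02; done 2013-11-07 — 5 days late.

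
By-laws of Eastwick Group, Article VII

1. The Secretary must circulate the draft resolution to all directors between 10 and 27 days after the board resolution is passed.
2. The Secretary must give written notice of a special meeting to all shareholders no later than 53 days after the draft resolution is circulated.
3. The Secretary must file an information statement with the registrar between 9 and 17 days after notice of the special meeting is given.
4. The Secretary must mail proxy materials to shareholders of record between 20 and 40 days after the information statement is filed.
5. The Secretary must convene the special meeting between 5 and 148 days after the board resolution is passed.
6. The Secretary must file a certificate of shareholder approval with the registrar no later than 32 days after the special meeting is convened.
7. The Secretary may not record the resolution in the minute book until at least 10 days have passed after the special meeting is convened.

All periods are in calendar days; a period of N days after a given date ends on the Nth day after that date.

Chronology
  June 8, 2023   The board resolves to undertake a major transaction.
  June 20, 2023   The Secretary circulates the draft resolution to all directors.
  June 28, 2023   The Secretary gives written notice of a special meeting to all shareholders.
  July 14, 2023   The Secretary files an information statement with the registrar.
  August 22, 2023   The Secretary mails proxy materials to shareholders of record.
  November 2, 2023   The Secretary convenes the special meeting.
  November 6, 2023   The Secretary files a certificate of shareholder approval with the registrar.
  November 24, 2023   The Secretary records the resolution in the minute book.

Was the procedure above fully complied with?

(1) the permitted window runs from June 8, 2023 + 10 = June 18, 2023 to June 8, 2023 + 27 = July 5, 2023; done June 20, 2023, which is between those dates.
(2) due by June 20, 2023 + 53 days = August 12, 2023; June 28, 2023 is within that limit.
(3) the permitted window runs from June 28, 2023 + 9 = July 7, 2023 to June 28, 2023 + 17 = July 15, 2023; July 14, 2023 falls inside that range.
(4) the permitted window runs from July 14, 2023 + 20 = August 3, 2023 to July 14, 2023 + 40 = August 23, 2023; done August 22, 2023 — within the window.
(5) the permitted window runs from June 8, 2023 + 5 = June 13, 2023 to June 8, 2023 + 148 = November 3, 2023; November 2, 2023 falls inside that range.
(6) due by November 2, 2023 + 32 days = December 4, 2023; November 6, 2023 is within that limit.
(7) permitted from November 2, 2023 + 10 days = November 12, 2023 onward; done November 24, 2023, after the minimum wait.

Yes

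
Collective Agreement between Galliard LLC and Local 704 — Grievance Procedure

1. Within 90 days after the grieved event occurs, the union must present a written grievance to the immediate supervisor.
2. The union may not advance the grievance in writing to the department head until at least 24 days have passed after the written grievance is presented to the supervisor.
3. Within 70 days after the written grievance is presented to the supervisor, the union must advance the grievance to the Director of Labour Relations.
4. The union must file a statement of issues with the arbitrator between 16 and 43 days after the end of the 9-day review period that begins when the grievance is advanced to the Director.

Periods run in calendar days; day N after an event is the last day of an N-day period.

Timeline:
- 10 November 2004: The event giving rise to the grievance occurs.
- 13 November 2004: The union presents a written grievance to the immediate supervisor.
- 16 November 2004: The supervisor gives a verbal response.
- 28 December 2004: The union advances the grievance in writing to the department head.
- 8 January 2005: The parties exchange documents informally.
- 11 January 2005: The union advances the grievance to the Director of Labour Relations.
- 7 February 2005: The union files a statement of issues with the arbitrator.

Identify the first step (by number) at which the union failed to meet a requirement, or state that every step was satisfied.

Step 1 — counting 90 days from 10 November 2004 (when the grieved event occurs) gives a deadline of 8 February 2005; completed 13 November 2004, before the deadline.
Step 2 — must wait 24 days from 13 November 2004 (when the written grievance is presented to the supervisor), so not before 7 December 2004; done 28 December 2004 — permitted.
Step 3 — counting 70 days from 13 November 2004 (when the written grievance is presented to the supervisor) gives a deadline of 22 January 2005; 11 January 2005 is within that limit.
Step 4 — 16 and 43 days from 20 January 2005 (end of the 9-day review period, which began when the grievance is advanced to the Director on 11 January 2005) are 5 February 2005 and 4 March 2005 respectively; done 7 February 2005, which is between those dates.

None — every step was satisfied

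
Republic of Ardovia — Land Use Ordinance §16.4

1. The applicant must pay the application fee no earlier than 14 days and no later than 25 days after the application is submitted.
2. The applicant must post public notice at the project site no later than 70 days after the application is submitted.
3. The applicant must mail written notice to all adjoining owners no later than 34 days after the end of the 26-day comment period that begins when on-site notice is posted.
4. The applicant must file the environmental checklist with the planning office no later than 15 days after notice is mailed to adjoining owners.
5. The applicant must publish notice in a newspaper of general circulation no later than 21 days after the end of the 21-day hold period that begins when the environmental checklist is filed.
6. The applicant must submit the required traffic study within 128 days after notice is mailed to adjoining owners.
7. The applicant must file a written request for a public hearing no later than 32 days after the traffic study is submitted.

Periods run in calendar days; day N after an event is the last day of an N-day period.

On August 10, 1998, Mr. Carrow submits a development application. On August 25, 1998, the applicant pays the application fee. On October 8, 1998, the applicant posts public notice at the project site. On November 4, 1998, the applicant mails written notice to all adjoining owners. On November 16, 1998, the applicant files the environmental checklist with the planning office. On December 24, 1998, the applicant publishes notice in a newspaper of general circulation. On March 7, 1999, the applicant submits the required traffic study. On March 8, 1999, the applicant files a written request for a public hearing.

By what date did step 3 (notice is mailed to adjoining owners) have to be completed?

December 7, 1998

On-site notice is posted on October 8, 1998; the 26-day comment period therefore ends November 3, 1998, and step 3 runs from that date. 34 days after November 3, 1998 is December 7, 1998.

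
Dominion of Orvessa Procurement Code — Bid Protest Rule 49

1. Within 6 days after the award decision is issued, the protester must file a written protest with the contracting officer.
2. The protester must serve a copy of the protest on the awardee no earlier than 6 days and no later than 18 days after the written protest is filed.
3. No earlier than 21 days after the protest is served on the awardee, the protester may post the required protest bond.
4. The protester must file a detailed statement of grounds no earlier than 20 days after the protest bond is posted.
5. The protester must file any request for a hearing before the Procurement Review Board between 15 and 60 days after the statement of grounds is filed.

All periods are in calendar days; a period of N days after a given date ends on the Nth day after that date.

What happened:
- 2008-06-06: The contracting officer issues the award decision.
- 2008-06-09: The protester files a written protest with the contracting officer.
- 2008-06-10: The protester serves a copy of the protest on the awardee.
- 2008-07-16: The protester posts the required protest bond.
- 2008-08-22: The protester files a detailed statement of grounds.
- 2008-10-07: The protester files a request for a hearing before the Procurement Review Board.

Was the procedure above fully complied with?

No

Step 1 — counting 6 days from 2008-06-06 (when the award decision is issued) gives a deadline of 2008-06-12; completed 2008-06-09, before the deadline.
Step 2 — 6 and 18 days from 2008-06-09 (when the written protest is filed) are 2008-06-15 and 2008-06-27 respectively; done 2008-06-10 — 5 days before the window opened.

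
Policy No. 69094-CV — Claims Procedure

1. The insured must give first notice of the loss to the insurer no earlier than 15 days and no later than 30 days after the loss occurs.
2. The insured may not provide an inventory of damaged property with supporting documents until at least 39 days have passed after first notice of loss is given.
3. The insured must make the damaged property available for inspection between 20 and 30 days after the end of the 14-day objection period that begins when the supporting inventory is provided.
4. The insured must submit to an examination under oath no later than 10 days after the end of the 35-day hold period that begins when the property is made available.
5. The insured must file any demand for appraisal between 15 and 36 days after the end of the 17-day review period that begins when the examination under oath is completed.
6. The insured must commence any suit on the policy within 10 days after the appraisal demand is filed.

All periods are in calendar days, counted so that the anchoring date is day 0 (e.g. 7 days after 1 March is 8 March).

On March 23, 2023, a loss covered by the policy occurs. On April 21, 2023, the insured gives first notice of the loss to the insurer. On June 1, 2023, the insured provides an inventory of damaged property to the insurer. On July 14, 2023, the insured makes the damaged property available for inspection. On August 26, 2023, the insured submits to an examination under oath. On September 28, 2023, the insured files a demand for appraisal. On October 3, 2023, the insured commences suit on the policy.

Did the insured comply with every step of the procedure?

Yes

(1) the permitted window runs from March 23, 2023 + 15 = April 7, 2023 to March 23, 2023 + 30 = April 22, 2023; done April 21, 2023 — within the window.
(2) permitted from April 21, 2023 + 39 days = May 30, 2023 onward; done June 1, 2023, after the minimum wait.
(3) the permitted window runs from June 15, 2023 + 20 = July 5, 2023 to June 15, 2023 + 30 = July 15, 2023; done July 14, 2023 — within the window.
(4) due by August 18, 2023 + 10 days = August 28, 2023; completed August 26, 2023, before the deadline.
(5) the permitted window runs from September 12, 2023 + 15 = September 27, 2023 to September 12, 2023 + 36 = October 18, 2023; September 28, 2023 falls inside that range.
(6) due by September 28, 2023 + 10 days = October 8, 2023; completed October 3, 2023, before the deadline.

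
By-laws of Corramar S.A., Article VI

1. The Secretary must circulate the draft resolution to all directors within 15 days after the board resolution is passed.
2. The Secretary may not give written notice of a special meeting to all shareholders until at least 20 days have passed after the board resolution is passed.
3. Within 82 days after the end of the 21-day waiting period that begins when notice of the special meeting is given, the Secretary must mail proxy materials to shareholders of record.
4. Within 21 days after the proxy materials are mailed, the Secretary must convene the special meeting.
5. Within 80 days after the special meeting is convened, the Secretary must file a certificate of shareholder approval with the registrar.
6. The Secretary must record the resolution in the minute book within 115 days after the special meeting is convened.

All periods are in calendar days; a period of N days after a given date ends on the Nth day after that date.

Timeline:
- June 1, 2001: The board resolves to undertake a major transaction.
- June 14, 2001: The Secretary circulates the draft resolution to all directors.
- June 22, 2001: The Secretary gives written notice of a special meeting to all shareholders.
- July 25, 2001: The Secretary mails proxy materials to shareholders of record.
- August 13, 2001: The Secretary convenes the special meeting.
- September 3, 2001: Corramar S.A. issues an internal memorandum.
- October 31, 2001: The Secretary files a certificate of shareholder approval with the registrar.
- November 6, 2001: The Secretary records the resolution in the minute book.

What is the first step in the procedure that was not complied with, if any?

None — every step was satisfied

Step 1: 15 days after June 1, 2001 (when the board resolution is passed) is June 16, 2001; June 14, 2001 is within that limit.
Step 2: the earliest permitted date is 20 days after June 1, 2001 (when the board resolution is passed), i.e. June 21, 2001; done June 22, 2001, after the minimum wait.
Step 3: 82 days after July 13, 2001 (end of the 21-day waiting period, which began when notice of the special meeting is given on June 22, 2001) is October 3, 2001; done July 25, 2001 — timely.
Step 4: 21 days after July 25, 2001 (when the proxy materials are mailed) is August 15, 2001; August 13, 2001 is within that limit.
Step 5: 80 days after August 13, 2001 (when the special meeting is convened) is November 1, 2001; October 31, 2001 is within that limit.
Step 6: 115 days after August 13, 2001 (when the special meeting is convened) is December 6, 2001; done November 6, 2001 — timely.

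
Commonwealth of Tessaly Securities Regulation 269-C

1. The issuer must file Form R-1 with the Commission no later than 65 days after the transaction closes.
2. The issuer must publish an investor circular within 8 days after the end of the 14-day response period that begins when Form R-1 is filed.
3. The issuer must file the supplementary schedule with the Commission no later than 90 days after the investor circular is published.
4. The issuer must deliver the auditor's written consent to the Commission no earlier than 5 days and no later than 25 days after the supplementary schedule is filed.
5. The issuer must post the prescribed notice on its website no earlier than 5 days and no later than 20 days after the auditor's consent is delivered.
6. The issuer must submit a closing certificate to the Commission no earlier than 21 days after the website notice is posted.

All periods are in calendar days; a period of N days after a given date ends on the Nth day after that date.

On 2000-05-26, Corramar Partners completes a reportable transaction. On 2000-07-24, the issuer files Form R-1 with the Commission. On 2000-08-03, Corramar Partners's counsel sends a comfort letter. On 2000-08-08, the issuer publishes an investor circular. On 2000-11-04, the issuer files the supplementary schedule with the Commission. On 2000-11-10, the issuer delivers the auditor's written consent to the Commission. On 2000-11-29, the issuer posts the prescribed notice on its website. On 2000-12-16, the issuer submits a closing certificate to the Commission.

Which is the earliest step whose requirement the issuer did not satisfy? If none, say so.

Step 1 — counting 65 days from 2000-05-26 (when the transaction closes) gives a deadline of 2000-07-30; done 2000-07-24 — timely.
Step 2 — counting 8 days from 2000-08-07 (end of the 14-day response period, which began when Form R-1 is filed on 2000-07-24) gives a deadline of 2000-08-15; 2000-08-08 is within that limit.
Step 3 — counting 90 days from 2000-08-08 (when the investor circular is published) gives a deadline of 2000-11-06; done 2000-11-04 — timely.
Step 4 — 5 and 25 days from 2000-11-04 (when the supplementary schedule is filed) are 2000-11-09 and 2000-11-29 respectively; 2000-11-10 falls inside that range.
Step 5 — 5 and 20 days from 2000-11-10 (when the auditor's consent is delivered) are 2000-11-15 and 2000-11-30 respectively; done 2000-11-29 — within the window.
Step 6 — must wait 21 days from 2000-11-29 (when the website notice is posted), so not before 2000-12-20; 2000-12-16 is 4 days before the earliest permitted date.
The procedure was therefore not followed at step 6.

Step 6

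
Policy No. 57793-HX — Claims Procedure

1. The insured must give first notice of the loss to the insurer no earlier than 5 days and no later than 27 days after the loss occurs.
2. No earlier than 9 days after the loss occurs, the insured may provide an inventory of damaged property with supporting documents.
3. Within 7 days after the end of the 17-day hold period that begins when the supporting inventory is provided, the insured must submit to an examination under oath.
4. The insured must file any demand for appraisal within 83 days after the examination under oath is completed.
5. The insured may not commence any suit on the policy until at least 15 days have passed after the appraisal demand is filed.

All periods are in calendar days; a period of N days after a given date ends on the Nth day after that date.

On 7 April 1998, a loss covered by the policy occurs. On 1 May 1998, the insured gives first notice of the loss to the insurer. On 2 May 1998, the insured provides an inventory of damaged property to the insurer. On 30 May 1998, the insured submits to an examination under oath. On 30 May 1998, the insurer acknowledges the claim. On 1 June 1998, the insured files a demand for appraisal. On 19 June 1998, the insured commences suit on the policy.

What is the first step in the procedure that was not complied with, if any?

Step 3

Step 1 — 5 and 27 days from 7 April 1998 (when the loss occurs) are 12 April 1998 and 4 May 1998 respectively; done 1 May 1998 — within the window.
Step 2 — must wait 9 days from 7 April 1998 (when the loss occurs), so not before 16 April 1998; 2 May 1998 is on or after that date.
Step 3 — counting 7 days from 19 May 1998 (end of the 17-day hold period, which began when the supporting inventory is provided on 2 May 1998) gives a deadline of 26 May 1998; not done until 30 May 1998, 4 days after the deadline.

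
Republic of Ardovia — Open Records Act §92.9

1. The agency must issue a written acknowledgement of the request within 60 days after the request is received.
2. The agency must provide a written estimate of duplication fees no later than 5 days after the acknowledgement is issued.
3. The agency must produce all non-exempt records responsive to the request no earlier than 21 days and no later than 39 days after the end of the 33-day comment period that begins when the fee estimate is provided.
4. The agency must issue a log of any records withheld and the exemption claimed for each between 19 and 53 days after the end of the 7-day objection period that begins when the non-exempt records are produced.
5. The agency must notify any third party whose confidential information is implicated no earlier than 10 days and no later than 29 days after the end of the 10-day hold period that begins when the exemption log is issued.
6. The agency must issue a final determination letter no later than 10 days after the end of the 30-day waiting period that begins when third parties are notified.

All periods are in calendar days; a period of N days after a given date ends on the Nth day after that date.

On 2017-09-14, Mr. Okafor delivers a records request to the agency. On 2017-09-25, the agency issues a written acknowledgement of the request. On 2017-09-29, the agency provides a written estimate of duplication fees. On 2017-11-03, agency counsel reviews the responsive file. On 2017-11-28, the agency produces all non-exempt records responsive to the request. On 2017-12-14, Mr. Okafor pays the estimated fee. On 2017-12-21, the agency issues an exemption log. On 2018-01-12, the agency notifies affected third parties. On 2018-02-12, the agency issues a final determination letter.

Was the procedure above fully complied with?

Step 1 — counting 60 days from 2017-09-14 (when the request is received) gives a deadline of 2017-11-13; 2017-09-25 is within that limit.
Step 2 — counting 5 days from 2017-09-25 (when the acknowledgement is issued) gives a deadline of 2017-09-30; 2017-09-29 is within that limit.
Step 3 — 21 and 39 days from 2017-11-01 (end of the 33-day comment period, which began when the fee estimate is provided on 2017-09-29) are 2017-11-22 and 2017-12-10 respectively; done 2017-11-28, which is between those dates.
Step 4 — 19 and 53 days from 2017-12-05 (end of the 7-day objection period, which began when the non-exempt records are produced on 2017-11-28) are 2017-12-24 and 2018-01-27 respectively; 2017-12-21 is 3 days too early.

No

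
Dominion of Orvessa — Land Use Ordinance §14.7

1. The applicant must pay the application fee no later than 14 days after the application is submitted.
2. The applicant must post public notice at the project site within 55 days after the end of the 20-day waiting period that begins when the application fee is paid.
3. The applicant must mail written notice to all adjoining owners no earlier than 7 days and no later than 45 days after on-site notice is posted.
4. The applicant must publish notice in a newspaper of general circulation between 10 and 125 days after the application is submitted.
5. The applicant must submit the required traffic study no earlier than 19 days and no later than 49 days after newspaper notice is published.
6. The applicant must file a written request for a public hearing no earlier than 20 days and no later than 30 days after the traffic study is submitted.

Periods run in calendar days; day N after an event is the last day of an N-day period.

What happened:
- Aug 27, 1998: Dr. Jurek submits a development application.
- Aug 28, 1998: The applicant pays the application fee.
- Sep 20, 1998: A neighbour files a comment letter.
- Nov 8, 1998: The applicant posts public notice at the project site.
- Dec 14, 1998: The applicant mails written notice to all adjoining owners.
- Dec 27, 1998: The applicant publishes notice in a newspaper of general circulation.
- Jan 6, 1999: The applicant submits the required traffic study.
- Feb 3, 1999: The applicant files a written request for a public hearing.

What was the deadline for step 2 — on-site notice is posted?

The application fee is paid on Aug 28, 1998; the 20-day waiting period therefore ends Sep 17, 1998, and step 2 runs from that date. 55 days after Sep 17, 1998 is Nov 11, 1998.

Nov 11, 1998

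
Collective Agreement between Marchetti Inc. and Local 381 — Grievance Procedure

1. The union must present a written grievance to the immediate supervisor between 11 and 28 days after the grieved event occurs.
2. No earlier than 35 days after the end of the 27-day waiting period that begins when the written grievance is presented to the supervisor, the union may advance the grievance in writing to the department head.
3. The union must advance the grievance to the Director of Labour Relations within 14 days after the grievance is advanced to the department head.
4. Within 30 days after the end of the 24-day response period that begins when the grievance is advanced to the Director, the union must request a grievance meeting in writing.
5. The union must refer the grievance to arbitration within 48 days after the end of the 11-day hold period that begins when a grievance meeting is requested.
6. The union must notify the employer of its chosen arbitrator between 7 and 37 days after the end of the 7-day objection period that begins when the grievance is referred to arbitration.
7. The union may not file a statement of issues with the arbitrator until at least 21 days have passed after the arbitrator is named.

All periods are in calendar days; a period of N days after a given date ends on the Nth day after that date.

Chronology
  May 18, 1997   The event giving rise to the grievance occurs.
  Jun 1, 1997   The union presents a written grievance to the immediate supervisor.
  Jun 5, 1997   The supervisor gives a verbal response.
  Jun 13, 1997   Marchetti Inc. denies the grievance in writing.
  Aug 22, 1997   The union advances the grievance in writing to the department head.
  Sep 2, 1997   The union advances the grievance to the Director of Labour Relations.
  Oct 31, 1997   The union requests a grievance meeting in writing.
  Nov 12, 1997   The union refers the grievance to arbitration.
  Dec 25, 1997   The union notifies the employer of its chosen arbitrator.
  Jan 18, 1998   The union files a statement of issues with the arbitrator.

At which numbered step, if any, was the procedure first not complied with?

Step 4

Step 1 — 11 and 28 days from May 18, 1997 (when the grieved event occurs) are May 29, 1997 and Jun 15, 1997 respectively; Jun 1, 1997 falls inside that range.
Step 2 — must wait 35 days from Jun 28, 1997 (end of the 27-day waiting period, which began when the written grievance is presented to the supervisor on Jun 1, 1997), so not before Aug 2, 1997; Aug 22, 1997 is on or after that date.
Step 3 — counting 14 days from Aug 22, 1997 (when the grievance is advanced to the department head) gives a deadline of Sep 5, 1997; done Sep 2, 1997 — timely.
Step 4 — counting 30 days from Sep 26, 1997 (end of the 24-day response period, which began when the grievance is advanced to the Director on Sep 2, 1997) gives a deadline of Oct 26, 1997; not done until Oct 31, 1997, 5 days after the deadline.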